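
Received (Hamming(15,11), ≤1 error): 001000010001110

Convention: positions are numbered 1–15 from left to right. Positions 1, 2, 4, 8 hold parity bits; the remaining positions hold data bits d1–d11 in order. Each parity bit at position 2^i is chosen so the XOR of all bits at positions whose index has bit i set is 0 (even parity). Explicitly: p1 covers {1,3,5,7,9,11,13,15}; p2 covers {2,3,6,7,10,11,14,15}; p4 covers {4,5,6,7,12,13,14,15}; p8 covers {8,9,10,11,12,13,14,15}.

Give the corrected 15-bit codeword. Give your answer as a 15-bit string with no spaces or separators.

s1 (pos 1,3,5,7,9,11,13,15): 0⊕1⊕0⊕0⊕0⊕0⊕1⊕0 = 0
s2 (pos 2,3,6,7,10,11,14,15): 0⊕1⊕0⊕0⊕0⊕0⊕1⊕0 = 0
s4 (pos 4,5,6,7,12,13,14,15): 0⊕0⊕0⊕0⊕1⊕1⊕1⊕0 = 1
s8 (pos 8,9,10,11,12,13,14,15): 1⊕0⊕0⊕0⊕1⊕1⊕1⊕0 = 0
Syndrome s8…s1 = 0100 → error at position 4.
Flip position 4: 001000010001110 → 001100010001110

001100010001110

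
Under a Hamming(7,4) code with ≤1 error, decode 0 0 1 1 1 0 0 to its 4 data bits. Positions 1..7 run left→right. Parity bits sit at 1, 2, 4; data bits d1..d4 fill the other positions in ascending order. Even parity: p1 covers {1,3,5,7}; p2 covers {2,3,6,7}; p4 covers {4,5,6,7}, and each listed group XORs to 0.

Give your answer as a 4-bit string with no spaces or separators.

1100

s1 (pos 1,3,5,7): 0⊕1⊕1⊕0 = 0
s2 (pos 2,3,6,7): 0⊕1⊕0⊕0 = 1
s4 (pos 4,5,6,7): 1⊕1⊕0⊕0 = 0
Syndrome s4…s1 = 010 → error at position 2.
Flip position 2: 0011100 → 0111100
Read data bits from positions 3,5,6,7: 1100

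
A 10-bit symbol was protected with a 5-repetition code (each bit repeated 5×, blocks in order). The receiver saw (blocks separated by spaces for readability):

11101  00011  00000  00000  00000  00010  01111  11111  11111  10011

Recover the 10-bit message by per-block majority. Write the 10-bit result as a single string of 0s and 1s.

1000001111

Block 1 (11101): 4 ones → 1
Block 2 (00011): 2 ones → 0
Block 3 (00000): 0 ones → 0
Block 4 (00000): 0 ones → 0
Block 5 (00000): 0 ones → 0
Block 6 (00010): 1 one → 0
Block 7 (01111): 4 ones → 1
Block 8 (11111): 5 ones → 1
Block 9 (11111): 5 ones → 1
Block 10 (10011): 3 ones → 1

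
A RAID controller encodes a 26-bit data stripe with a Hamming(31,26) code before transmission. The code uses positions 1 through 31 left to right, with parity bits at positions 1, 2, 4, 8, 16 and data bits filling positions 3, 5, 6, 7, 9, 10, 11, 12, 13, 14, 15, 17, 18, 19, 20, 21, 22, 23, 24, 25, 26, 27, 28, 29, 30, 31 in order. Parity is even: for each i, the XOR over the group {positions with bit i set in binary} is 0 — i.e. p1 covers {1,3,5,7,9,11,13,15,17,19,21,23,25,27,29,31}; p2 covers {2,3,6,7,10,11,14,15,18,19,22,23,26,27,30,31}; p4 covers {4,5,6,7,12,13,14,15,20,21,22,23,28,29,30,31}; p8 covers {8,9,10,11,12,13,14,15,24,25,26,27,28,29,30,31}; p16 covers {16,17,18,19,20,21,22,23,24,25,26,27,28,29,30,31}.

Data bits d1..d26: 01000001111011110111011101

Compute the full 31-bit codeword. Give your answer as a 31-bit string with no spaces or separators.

Place data at non-parity positions: p1 p2 0 p4 1 0 0 p8 0 0 0 1 1 1 1 p16 0 1 1 1 1 0 1 1 1 0 1 1 1 0 1
p1 (pos 1,3,5,7,9,11,13,15,17,19,21,23,25,27,29,31): XOR of data positions = 0⊕1⊕0⊕0⊕0⊕1⊕1⊕0⊕1⊕1⊕1⊕1⊕1⊕1⊕1 = 0
p2 (pos 2,3,6,7,10,11,14,15,18,19,22,23,26,27,30,31): XOR of data positions = 0⊕0⊕0⊕0⊕0⊕1⊕1⊕1⊕1⊕0⊕1⊕0⊕1⊕0⊕1 = 1
p4 (pos 4,5,6,7,12,13,14,15,20,21,22,23,28,29,30,31): XOR of data positions = 1⊕0⊕0⊕1⊕1⊕1⊕1⊕1⊕1⊕0⊕1⊕1⊕1⊕0⊕1 = 1
p8 (pos 8,9,10,11,12,13,14,15,24,25,26,27,28,29,30,31): XOR of data positions = 0⊕0⊕0⊕1⊕1⊕1⊕1⊕1⊕1⊕0⊕1⊕1⊕1⊕0⊕1 = 0
p16 (pos 16,17,18,19,20,21,22,23,24,25,26,27,28,29,30,31): XOR of data positions = 0⊕1⊕1⊕1⊕1⊕0⊕1⊕1⊕1⊕0⊕1⊕1⊕1⊕0⊕1 = 1
Codeword: 0101100000011111011110111011101

0101100000011111011110111011101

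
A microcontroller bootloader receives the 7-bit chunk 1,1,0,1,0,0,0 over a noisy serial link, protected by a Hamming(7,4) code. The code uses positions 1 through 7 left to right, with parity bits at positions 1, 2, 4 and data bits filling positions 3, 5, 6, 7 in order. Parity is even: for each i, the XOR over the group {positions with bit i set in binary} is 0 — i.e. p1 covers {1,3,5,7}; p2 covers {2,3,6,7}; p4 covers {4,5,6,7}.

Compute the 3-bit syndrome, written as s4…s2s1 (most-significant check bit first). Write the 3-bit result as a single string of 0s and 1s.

s1 (pos 1,3,5,7): 1⊕0⊕0⊕0 = 1
s2 (pos 2,3,6,7): 1⊕0⊕0⊕0 = 1
s4 (pos 4,5,6,7): 1⊕0⊕0⊕0 = 1
Syndrome s4…s1 = 111 → error at position 7.

111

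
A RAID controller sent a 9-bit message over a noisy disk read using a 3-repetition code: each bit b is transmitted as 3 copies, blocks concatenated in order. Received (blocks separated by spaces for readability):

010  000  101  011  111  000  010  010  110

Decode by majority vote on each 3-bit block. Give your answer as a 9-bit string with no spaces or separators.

001110001

Block 1 (010): 1 one → 0
Block 2 (000): 0 ones → 0
Block 3 (101): 2 ones → 1
Block 4 (011): 2 ones → 1
Block 5 (111): 3 ones → 1
Block 6 (000): 0 ones → 0
Block 7 (010): 1 one → 0
Block 8 (010): 1 one → 0
Block 9 (110): 2 ones → 1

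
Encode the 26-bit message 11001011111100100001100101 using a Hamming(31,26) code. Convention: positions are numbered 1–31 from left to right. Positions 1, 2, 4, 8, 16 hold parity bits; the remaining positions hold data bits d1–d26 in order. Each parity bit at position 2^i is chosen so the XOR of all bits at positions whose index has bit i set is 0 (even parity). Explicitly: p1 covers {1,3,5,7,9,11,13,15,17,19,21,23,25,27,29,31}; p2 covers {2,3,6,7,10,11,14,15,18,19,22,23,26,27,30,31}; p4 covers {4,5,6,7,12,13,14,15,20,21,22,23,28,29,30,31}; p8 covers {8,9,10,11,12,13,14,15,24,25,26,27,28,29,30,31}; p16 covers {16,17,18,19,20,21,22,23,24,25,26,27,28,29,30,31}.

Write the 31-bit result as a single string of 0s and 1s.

0010100010111110100100001100101

Place data at non-parity positions: p1 p2 1 p4 1 0 0 p8 1 0 1 1 1 1 1 p16 1 0 0 1 0 0 0 0 1 1 0 0 1 0 1
p1 (pos 1,3,5,7,9,11,13,15,17,19,21,23,25,27,29,31): XOR of data positions = 1⊕1⊕0⊕1⊕1⊕1⊕1⊕1⊕0⊕0⊕0⊕1⊕0⊕1⊕1 = 0
p2 (pos 2,3,6,7,10,11,14,15,18,19,22,23,26,27,30,31): XOR of data positions = 1⊕0⊕0⊕0⊕1⊕1⊕1⊕0⊕0⊕0⊕0⊕1⊕0⊕0⊕1 = 0
p4 (pos 4,5,6,7,12,13,14,15,20,21,22,23,28,29,30,31): XOR of data positions = 1⊕0⊕0⊕1⊕1⊕1⊕1⊕1⊕0⊕0⊕0⊕0⊕1⊕0⊕1 = 0
p8 (pos 8,9,10,11,12,13,14,15,24,25,26,27,28,29,30,31): XOR of data positions = 1⊕0⊕1⊕1⊕1⊕1⊕1⊕0⊕1⊕1⊕0⊕0⊕1⊕0⊕1 = 0
p16 (pos 16,17,18,19,20,21,22,23,24,25,26,27,28,29,30,31): XOR of data positions = 1⊕0⊕0⊕1⊕0⊕0⊕0⊕0⊕1⊕1⊕0⊕0⊕1⊕0⊕1 = 0
Codeword: 0010100010111110100100001100101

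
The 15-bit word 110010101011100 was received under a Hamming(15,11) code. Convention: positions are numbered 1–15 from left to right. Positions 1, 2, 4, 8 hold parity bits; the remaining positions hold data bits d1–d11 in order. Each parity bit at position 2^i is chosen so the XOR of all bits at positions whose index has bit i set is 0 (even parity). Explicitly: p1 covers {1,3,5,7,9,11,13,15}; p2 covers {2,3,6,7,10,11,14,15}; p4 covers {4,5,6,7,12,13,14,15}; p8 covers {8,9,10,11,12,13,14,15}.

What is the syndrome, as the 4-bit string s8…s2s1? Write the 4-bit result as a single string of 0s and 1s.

0010

s1 (pos 1,3,5,7,9,11,13,15): 1⊕0⊕1⊕1⊕1⊕1⊕1⊕0 = 0
s2 (pos 2,3,6,7,10,11,14,15): 1⊕0⊕0⊕1⊕0⊕1⊕0⊕0 = 1
s4 (pos 4,5,6,7,12,13,14,15): 0⊕1⊕0⊕1⊕1⊕1⊕0⊕0 = 0
s8 (pos 8,9,10,11,12,13,14,15): 0⊕1⊕0⊕1⊕1⊕1⊕0⊕0 = 0
Syndrome s8…s1 = 0010 → error at position 2.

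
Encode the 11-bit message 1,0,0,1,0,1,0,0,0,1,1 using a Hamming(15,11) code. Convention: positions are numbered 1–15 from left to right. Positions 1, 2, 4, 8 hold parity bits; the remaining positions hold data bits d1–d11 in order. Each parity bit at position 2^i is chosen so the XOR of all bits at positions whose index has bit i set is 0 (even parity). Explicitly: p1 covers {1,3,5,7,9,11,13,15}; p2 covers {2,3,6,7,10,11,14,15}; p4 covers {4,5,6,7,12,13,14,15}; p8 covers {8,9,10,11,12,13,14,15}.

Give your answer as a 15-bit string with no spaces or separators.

Place data at non-parity positions: p1 p2 1 p4 0 0 1 p8 0 1 0 0 0 1 1
p1 (pos 1,3,5,7,9,11,13,15): XOR of data positions = 1⊕0⊕1⊕0⊕0⊕0⊕1 = 1
p2 (pos 2,3,6,7,10,11,14,15): XOR of data positions = 1⊕0⊕1⊕1⊕0⊕1⊕1 = 1
p4 (pos 4,5,6,7,12,13,14,15): XOR of data positions = 0⊕0⊕1⊕0⊕0⊕1⊕1 = 1
p8 (pos 8,9,10,11,12,13,14,15): XOR of data positions = 0⊕1⊕0⊕0⊕0⊕1⊕1 = 1
Codeword: 111100110100011

111100110100011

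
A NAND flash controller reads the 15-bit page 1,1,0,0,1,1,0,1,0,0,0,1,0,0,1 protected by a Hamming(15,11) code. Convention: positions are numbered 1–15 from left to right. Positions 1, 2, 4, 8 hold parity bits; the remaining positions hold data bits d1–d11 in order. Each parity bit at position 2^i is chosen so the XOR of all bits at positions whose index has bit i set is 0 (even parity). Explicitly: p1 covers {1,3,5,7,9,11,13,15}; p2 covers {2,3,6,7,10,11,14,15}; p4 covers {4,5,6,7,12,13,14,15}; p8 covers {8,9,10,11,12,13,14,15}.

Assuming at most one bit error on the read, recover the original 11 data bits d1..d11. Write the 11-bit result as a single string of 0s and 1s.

01100011001

s1 (pos 1,3,5,7,9,11,13,15): 1⊕0⊕1⊕0⊕0⊕0⊕0⊕1 = 1
s2 (pos 2,3,6,7,10,11,14,15): 1⊕0⊕1⊕0⊕0⊕0⊕0⊕1 = 1
s4 (pos 4,5,6,7,12,13,14,15): 0⊕1⊕1⊕0⊕1⊕0⊕0⊕1 = 0
s8 (pos 8,9,10,11,12,13,14,15): 1⊕0⊕0⊕0⊕1⊕0⊕0⊕1 = 1
Syndrome s8…s1 = 1011 → error at position 11.
Flip position 11: 110011010001001 → 110011010011001
Read data bits from positions 3,5,6,7,9,10,11,12,13,14,15: 01100011001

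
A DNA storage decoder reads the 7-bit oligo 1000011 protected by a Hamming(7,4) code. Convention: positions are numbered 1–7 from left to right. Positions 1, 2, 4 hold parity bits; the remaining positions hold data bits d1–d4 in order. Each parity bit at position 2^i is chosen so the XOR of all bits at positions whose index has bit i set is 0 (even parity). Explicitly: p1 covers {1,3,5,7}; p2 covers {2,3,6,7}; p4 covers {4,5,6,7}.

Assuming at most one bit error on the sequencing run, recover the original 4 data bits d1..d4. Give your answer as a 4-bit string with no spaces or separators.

0011

s1 (pos 1,3,5,7): 1⊕0⊕0⊕1 = 0
s2 (pos 2,3,6,7): 0⊕0⊕1⊕1 = 0
s4 (pos 4,5,6,7): 0⊕0⊕1⊕1 = 0
Syndrome s4…s1 = 000 → no error.
Read data bits from positions 3,5,6,7: 0011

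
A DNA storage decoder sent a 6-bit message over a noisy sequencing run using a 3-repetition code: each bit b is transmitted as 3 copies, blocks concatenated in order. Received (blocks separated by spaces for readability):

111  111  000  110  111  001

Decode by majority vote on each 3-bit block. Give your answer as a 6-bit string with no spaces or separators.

110110

Block 1 (111): 3 ones → 1
Block 2 (111): 3 ones → 1
Block 3 (000): 0 ones → 0
Block 4 (110): 2 ones → 1
Block 5 (111): 3 ones → 1
Block 6 (001): 1 one → 0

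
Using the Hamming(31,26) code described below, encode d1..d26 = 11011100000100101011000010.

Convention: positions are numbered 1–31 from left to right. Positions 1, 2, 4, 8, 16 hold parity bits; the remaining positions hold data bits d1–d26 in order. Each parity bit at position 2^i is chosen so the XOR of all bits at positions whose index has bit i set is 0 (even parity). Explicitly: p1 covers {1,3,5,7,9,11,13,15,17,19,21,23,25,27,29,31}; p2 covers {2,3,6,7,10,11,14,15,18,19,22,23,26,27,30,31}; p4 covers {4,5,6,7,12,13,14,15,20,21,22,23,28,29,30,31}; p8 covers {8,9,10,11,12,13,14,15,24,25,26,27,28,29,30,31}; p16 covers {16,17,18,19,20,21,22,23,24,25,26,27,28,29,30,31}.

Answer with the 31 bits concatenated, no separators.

Place data at non-parity positions: p1 p2 1 p4 1 0 1 p8 1 1 0 0 0 0 0 p16 1 0 0 1 0 1 0 1 1 0 0 0 0 1 0
p1 (pos 1,3,5,7,9,11,13,15,17,19,21,23,25,27,29,31): XOR of data positions = 1⊕1⊕1⊕1⊕0⊕0⊕0⊕1⊕0⊕0⊕0⊕1⊕0⊕0⊕0 = 0
p2 (pos 2,3,6,7,10,11,14,15,18,19,22,23,26,27,30,31): XOR of data positions = 1⊕0⊕1⊕1⊕0⊕0⊕0⊕0⊕0⊕1⊕0⊕0⊕0⊕1⊕0 = 1
p4 (pos 4,5,6,7,12,13,14,15,20,21,22,23,28,29,30,31): XOR of data positions = 1⊕0⊕1⊕0⊕0⊕0⊕0⊕1⊕0⊕1⊕0⊕0⊕0⊕1⊕0 = 1
p8 (pos 8,9,10,11,12,13,14,15,24,25,26,27,28,29,30,31): XOR of data positions = 1⊕1⊕0⊕0⊕0⊕0⊕0⊕1⊕1⊕0⊕0⊕0⊕0⊕1⊕0 = 1
p16 (pos 16,17,18,19,20,21,22,23,24,25,26,27,28,29,30,31): XOR of data positions = 1⊕0⊕0⊕1⊕0⊕1⊕0⊕1⊕1⊕0⊕0⊕0⊕0⊕1⊕0 = 0
Codeword: 0111101111000000100101011000010

0111101111000000100101011000010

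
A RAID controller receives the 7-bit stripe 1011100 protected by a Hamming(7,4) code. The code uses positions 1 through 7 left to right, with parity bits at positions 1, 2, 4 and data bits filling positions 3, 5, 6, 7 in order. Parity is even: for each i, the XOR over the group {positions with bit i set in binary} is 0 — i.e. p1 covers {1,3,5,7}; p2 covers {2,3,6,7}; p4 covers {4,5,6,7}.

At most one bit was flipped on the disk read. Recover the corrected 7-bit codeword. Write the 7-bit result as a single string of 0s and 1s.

s1 (pos 1,3,5,7): 1⊕1⊕1⊕0 = 1
s2 (pos 2,3,6,7): 0⊕1⊕0⊕0 = 1
s4 (pos 4,5,6,7): 1⊕1⊕0⊕0 = 0
Syndrome s4…s1 = 011 → error at position 3.
Flip position 3: 1011100 → 1001100

1001100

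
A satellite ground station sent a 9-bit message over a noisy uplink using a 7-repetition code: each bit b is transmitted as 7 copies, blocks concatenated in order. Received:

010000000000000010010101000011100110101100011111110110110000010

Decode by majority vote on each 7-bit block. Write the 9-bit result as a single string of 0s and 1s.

Block 1 (0100000): 1 one → 0
Block 2 (0000000): 0 ones → 0
Block 3 (0010010): 2 ones → 0
Block 4 (1010000): 2 ones → 0
Block 5 (1110011): 5 ones → 1
Block 6 (0101100): 3 ones → 0
Block 7 (0111111): 6 ones → 1
Block 8 (1011011): 5 ones → 1
Block 9 (0000010): 1 one → 0

000010110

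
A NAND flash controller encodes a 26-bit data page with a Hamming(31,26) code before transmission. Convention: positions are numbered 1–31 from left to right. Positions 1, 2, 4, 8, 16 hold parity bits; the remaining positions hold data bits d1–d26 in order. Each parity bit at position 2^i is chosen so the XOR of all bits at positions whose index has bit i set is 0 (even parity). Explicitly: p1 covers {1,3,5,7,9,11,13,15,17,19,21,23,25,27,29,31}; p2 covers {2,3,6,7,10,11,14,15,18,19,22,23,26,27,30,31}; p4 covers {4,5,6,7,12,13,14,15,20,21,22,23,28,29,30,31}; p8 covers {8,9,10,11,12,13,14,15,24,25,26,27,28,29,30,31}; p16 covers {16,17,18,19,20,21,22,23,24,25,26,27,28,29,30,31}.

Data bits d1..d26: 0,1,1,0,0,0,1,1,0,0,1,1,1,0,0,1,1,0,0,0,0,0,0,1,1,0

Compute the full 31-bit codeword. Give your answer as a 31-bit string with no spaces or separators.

0000110100110010110011000000110

Place data at non-parity positions: p1 p2 0 p4 1 1 0 p8 0 0 1 1 0 0 1 p16 1 1 0 0 1 1 0 0 0 0 0 0 1 1 0
p1 (pos 1,3,5,7,9,11,13,15,17,19,21,23,25,27,29,31): XOR of data positions = 0⊕1⊕0⊕0⊕1⊕0⊕1⊕1⊕0⊕1⊕0⊕0⊕0⊕1⊕0 = 0
p2 (pos 2,3,6,7,10,11,14,15,18,19,22,23,26,27,30,31): XOR of data positions = 0⊕1⊕0⊕0⊕1⊕0⊕1⊕1⊕0⊕1⊕0⊕0⊕0⊕1⊕0 = 0
p4 (pos 4,5,6,7,12,13,14,15,20,21,22,23,28,29,30,31): XOR of data positions = 1⊕1⊕0⊕1⊕0⊕0⊕1⊕0⊕1⊕1⊕0⊕0⊕1⊕1⊕0 = 0
p8 (pos 8,9,10,11,12,13,14,15,24,25,26,27,28,29,30,31): XOR of data positions = 0⊕0⊕1⊕1⊕0⊕0⊕1⊕0⊕0⊕0⊕0⊕0⊕1⊕1⊕0 = 1
p16 (pos 16,17,18,19,20,21,22,23,24,25,26,27,28,29,30,31): XOR of data positions = 1⊕1⊕0⊕0⊕1⊕1⊕0⊕0⊕0⊕0⊕0⊕0⊕1⊕1⊕0 = 0
Codeword: 0000110100110010110011000000110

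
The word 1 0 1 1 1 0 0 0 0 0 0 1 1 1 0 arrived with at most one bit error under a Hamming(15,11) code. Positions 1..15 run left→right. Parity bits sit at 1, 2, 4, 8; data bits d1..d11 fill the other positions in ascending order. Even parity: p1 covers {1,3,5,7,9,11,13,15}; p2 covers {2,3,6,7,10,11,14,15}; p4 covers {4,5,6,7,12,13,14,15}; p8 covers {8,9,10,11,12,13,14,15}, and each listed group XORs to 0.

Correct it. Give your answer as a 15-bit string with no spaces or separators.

s1 (pos 1,3,5,7,9,11,13,15): 1⊕1⊕1⊕0⊕0⊕0⊕1⊕0 = 0
s2 (pos 2,3,6,7,10,11,14,15): 0⊕1⊕0⊕0⊕0⊕0⊕1⊕0 = 0
s4 (pos 4,5,6,7,12,13,14,15): 1⊕1⊕0⊕0⊕1⊕1⊕1⊕0 = 1
s8 (pos 8,9,10,11,12,13,14,15): 0⊕0⊕0⊕0⊕1⊕1⊕1⊕0 = 1
Syndrome s8…s1 = 1100 → error at position 12.
Flip position 12: 101110000001110 → 101110000000110

101110000000110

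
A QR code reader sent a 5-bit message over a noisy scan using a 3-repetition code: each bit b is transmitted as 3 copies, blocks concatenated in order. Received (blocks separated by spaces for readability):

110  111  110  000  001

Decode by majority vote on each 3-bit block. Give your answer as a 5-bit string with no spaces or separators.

Block 1 (110): 2 ones → 1
Block 2 (111): 3 ones → 1
Block 3 (110): 2 ones → 1
Block 4 (000): 0 ones → 0
Block 5 (001): 1 one → 0

11100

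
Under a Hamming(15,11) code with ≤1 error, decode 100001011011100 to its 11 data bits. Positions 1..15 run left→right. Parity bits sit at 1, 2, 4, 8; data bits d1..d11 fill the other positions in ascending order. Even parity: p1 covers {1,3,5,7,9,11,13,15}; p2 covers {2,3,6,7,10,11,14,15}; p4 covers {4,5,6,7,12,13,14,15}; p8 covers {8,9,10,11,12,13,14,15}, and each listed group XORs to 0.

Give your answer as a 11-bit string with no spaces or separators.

s1 (pos 1,3,5,7,9,11,13,15): 1⊕0⊕0⊕0⊕1⊕1⊕1⊕0 = 0
s2 (pos 2,3,6,7,10,11,14,15): 0⊕0⊕1⊕0⊕0⊕1⊕0⊕0 = 0
s4 (pos 4,5,6,7,12,13,14,15): 0⊕0⊕1⊕0⊕1⊕1⊕0⊕0 = 1
s8 (pos 8,9,10,11,12,13,14,15): 1⊕1⊕0⊕1⊕1⊕1⊕0⊕0 = 1
Syndrome s8…s1 = 1100 → error at position 12.
Flip position 12: 100001011011100 → 100001011010100
Read data bits from positions 3,5,6,7,9,10,11,12,13,14,15: 00101010100

00101010100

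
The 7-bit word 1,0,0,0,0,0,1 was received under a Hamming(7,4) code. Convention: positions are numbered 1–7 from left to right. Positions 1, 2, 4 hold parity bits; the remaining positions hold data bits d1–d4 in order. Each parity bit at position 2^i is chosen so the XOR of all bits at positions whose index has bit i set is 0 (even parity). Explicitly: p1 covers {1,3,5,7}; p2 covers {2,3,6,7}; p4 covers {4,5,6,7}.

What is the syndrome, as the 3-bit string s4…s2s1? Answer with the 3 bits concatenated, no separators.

110

s1 (pos 1,3,5,7): 1⊕0⊕0⊕1 = 0
s2 (pos 2,3,6,7): 0⊕0⊕0⊕1 = 1
s4 (pos 4,5,6,7): 0⊕0⊕0⊕1 = 1
Syndrome s4…s1 = 110 → error at position 6.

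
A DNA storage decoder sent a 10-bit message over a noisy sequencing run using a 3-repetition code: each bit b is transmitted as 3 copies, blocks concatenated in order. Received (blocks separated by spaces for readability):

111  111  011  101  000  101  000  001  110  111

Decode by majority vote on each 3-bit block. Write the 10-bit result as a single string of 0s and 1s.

Block 1 (111): 3 ones → 1
Block 2 (111): 3 ones → 1
Block 3 (011): 2 ones → 1
Block 4 (101): 2 ones → 1
Block 5 (000): 0 ones → 0
Block 6 (101): 2 ones → 1
Block 7 (000): 0 ones → 0
Block 8 (001): 1 one → 0
Block 9 (110): 2 ones → 1
Block 10 (111): 3 ones → 1

1111010011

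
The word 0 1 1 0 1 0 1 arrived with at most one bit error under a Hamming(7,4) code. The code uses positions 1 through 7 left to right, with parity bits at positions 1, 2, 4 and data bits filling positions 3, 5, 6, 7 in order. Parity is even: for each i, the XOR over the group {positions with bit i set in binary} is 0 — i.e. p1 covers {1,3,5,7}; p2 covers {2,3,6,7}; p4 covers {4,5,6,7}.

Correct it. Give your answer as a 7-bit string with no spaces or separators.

s1 (pos 1,3,5,7): 0⊕1⊕1⊕1 = 1
s2 (pos 2,3,6,7): 1⊕1⊕0⊕1 = 1
s4 (pos 4,5,6,7): 0⊕1⊕0⊕1 = 0
Syndrome s4…s1 = 011 → error at position 3.
Flip position 3: 0110101 → 0100101

0100101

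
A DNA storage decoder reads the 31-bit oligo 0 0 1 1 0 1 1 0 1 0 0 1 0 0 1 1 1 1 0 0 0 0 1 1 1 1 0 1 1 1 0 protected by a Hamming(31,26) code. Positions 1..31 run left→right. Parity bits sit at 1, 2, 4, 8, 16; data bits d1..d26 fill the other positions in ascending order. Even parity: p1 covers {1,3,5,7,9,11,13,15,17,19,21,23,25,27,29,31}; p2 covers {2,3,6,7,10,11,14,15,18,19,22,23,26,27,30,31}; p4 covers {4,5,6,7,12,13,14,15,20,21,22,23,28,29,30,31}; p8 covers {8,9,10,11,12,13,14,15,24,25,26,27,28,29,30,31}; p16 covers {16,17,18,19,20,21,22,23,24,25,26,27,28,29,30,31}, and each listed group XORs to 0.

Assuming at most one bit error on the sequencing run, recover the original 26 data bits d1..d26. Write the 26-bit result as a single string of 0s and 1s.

s1 (pos 1,3,5,7,9,11,13,15,17,19,21,23,25,27,29,31): 0⊕1⊕0⊕1⊕1⊕0⊕0⊕1⊕1⊕0⊕0⊕1⊕1⊕0⊕1⊕0 = 0
s2 (pos 2,3,6,7,10,11,14,15,18,19,22,23,26,27,30,31): 0⊕1⊕1⊕1⊕0⊕0⊕0⊕1⊕1⊕0⊕0⊕1⊕1⊕0⊕1⊕0 = 0
s4 (pos 4,5,6,7,12,13,14,15,20,21,22,23,28,29,30,31): 1⊕0⊕1⊕1⊕1⊕0⊕0⊕1⊕0⊕0⊕0⊕1⊕1⊕1⊕1⊕0 = 1
s8 (pos 8,9,10,11,12,13,14,15,24,25,26,27,28,29,30,31): 0⊕1⊕0⊕0⊕1⊕0⊕0⊕1⊕1⊕1⊕1⊕0⊕1⊕1⊕1⊕0 = 1
s16 (pos 16,17,18,19,20,21,22,23,24,25,26,27,28,29,30,31): 1⊕1⊕1⊕0⊕0⊕0⊕0⊕1⊕1⊕1⊕1⊕0⊕1⊕1⊕1⊕0 = 0
Syndrome s16…s1 = 01100 → error at position 12.
Flip position 12: 0011011010010011110000111101110 → 0011011010000011110000111101110
Read data bits from positions 3,5,6,7,9,10,11,12,13,14,15,17,18,19,20,21,22,23,24,25,26,27,28,29,30,31: 10111000001110000111101110

10111000001110000111101110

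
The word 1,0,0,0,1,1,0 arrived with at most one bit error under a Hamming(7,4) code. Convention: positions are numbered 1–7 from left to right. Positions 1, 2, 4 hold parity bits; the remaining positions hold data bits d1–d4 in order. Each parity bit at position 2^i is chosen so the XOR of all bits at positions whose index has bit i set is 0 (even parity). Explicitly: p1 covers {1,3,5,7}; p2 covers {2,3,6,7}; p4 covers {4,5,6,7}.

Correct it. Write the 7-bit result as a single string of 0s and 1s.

s1 (pos 1,3,5,7): 1⊕0⊕1⊕0 = 0
s2 (pos 2,3,6,7): 0⊕0⊕1⊕0 = 1
s4 (pos 4,5,6,7): 0⊕1⊕1⊕0 = 0
Syndrome s4…s1 = 010 → error at position 2.
Flip position 2: 1000110 → 1100110

1100110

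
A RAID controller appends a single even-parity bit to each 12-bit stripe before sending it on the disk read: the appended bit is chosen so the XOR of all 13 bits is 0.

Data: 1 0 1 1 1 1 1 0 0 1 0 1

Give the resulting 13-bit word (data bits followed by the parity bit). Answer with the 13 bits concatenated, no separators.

1011111001010

XOR of the 12 data bits: 1⊕0⊕1⊕1⊕1⊕1⊕1⊕0⊕0⊕1⊕0⊕1 = 0
Parity bit = 0 (so all 13 bits XOR to 0).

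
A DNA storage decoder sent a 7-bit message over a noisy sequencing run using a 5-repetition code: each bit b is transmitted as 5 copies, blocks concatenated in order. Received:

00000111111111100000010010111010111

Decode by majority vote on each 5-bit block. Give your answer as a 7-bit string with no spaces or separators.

0110011

Block 1 (00000): 0 ones → 0
Block 2 (11111): 5 ones → 1
Block 3 (11111): 5 ones → 1
Block 4 (00000): 0 ones → 0
Block 5 (01001): 2 ones → 0
Block 6 (01110): 3 ones → 1
Block 7 (10111): 4 ones → 1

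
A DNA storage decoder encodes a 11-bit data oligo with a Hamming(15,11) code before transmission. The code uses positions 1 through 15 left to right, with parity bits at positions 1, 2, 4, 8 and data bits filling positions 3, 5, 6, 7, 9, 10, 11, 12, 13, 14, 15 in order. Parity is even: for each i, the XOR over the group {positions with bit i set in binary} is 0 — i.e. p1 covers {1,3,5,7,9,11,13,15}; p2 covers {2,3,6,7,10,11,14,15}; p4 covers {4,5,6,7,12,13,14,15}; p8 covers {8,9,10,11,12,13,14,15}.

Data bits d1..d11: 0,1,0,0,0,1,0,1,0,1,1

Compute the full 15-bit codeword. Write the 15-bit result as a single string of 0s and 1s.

010010000101011

Place data at non-parity positions: p1 p2 0 p4 1 0 0 p8 0 1 0 1 0 1 1
p1 (pos 1,3,5,7,9,11,13,15): XOR of data positions = 0⊕1⊕0⊕0⊕0⊕0⊕1 = 0
p2 (pos 2,3,6,7,10,11,14,15): XOR of data positions = 0⊕0⊕0⊕1⊕0⊕1⊕1 = 1
p4 (pos 4,5,6,7,12,13,14,15): XOR of data positions = 1⊕0⊕0⊕1⊕0⊕1⊕1 = 0
p8 (pos 8,9,10,11,12,13,14,15): XOR of data positions = 0⊕1⊕0⊕1⊕0⊕1⊕1 = 0
Codeword: 010010000101011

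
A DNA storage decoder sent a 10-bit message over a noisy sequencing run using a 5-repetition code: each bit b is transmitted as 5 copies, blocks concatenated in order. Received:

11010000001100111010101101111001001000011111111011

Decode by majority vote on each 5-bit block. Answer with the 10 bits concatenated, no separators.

Block 1 (11010): 3 ones → 1
Block 2 (00000): 0 ones → 0
Block 3 (11001): 3 ones → 1
Block 4 (11010): 3 ones → 1
Block 5 (10110): 3 ones → 1
Block 6 (11110): 4 ones → 1
Block 7 (01001): 2 ones → 0
Block 8 (00001): 1 one → 0
Block 9 (11111): 5 ones → 1
Block 10 (11011): 4 ones → 1

1011110011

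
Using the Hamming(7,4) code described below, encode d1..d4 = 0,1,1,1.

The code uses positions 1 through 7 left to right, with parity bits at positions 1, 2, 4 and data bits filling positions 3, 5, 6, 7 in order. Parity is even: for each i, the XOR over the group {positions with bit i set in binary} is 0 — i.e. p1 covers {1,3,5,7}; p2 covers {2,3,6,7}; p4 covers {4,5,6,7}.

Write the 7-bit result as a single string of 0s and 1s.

Place data at non-parity positions: p1 p2 0 p4 1 1 1
p1 (pos 1,3,5,7): XOR of data positions = 0⊕1⊕1 = 0
p2 (pos 2,3,6,7): XOR of data positions = 0⊕1⊕1 = 0
p4 (pos 4,5,6,7): XOR of data positions = 1⊕1⊕1 = 1
Codeword: 0001111

0001111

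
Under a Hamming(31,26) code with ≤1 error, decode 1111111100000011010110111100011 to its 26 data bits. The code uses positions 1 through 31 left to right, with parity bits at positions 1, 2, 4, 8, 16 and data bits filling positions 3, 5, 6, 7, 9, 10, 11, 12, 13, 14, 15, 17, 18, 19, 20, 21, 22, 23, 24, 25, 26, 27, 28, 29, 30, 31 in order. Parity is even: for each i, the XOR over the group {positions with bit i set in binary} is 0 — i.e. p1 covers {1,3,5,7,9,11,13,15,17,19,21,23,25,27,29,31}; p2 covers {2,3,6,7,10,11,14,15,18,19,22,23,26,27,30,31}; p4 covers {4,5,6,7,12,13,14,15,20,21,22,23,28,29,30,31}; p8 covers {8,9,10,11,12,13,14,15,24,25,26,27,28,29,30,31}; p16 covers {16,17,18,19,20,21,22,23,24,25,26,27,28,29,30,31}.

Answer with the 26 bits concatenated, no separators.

11111000001010110111100011

s1 (pos 1,3,5,7,9,11,13,15,17,19,21,23,25,27,29,31): 1⊕1⊕1⊕1⊕0⊕0⊕0⊕1⊕0⊕0⊕1⊕1⊕1⊕0⊕0⊕1 = 1
s2 (pos 2,3,6,7,10,11,14,15,18,19,22,23,26,27,30,31): 1⊕1⊕1⊕1⊕0⊕0⊕0⊕1⊕1⊕0⊕0⊕1⊕1⊕0⊕1⊕1 = 0
s4 (pos 4,5,6,7,12,13,14,15,20,21,22,23,28,29,30,31): 1⊕1⊕1⊕1⊕0⊕0⊕0⊕1⊕1⊕1⊕0⊕1⊕0⊕0⊕1⊕1 = 0
s8 (pos 8,9,10,11,12,13,14,15,24,25,26,27,28,29,30,31): 1⊕0⊕0⊕0⊕0⊕0⊕0⊕1⊕1⊕1⊕1⊕0⊕0⊕0⊕1⊕1 = 1
s16 (pos 16,17,18,19,20,21,22,23,24,25,26,27,28,29,30,31): 1⊕0⊕1⊕0⊕1⊕1⊕0⊕1⊕1⊕1⊕1⊕0⊕0⊕0⊕1⊕1 = 0
Syndrome s16…s1 = 01001 → error at position 9.
Flip position 9: 1111111100000011010110111100011 → 1111111110000011010110111100011
Read data bits from positions 3,5,6,7,9,10,11,12,13,14,15,17,18,19,20,21,22,23,24,25,26,27,28,29,30,31: 11111000001010110111100011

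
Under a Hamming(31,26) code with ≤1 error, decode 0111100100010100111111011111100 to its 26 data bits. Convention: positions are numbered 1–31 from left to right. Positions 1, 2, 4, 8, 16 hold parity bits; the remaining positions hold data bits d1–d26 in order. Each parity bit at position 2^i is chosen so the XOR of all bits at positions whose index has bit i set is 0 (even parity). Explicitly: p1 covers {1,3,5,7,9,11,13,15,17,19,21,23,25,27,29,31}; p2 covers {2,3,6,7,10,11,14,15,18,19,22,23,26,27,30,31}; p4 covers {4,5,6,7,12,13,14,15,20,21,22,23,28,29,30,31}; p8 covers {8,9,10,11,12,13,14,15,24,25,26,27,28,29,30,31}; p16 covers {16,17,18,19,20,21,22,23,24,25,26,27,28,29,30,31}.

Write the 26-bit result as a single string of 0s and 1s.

11000000010111111011111100

s1 (pos 1,3,5,7,9,11,13,15,17,19,21,23,25,27,29,31): 0⊕1⊕1⊕0⊕0⊕0⊕0⊕0⊕1⊕1⊕1⊕0⊕1⊕1⊕1⊕0 = 0
s2 (pos 2,3,6,7,10,11,14,15,18,19,22,23,26,27,30,31): 1⊕1⊕0⊕0⊕0⊕0⊕1⊕0⊕1⊕1⊕1⊕0⊕1⊕1⊕0⊕0 = 0
s4 (pos 4,5,6,7,12,13,14,15,20,21,22,23,28,29,30,31): 1⊕1⊕0⊕0⊕1⊕0⊕1⊕0⊕1⊕1⊕1⊕0⊕1⊕1⊕0⊕0 = 1
s8 (pos 8,9,10,11,12,13,14,15,24,25,26,27,28,29,30,31): 1⊕0⊕0⊕0⊕1⊕0⊕1⊕0⊕1⊕1⊕1⊕1⊕1⊕1⊕0⊕0 = 1
s16 (pos 16,17,18,19,20,21,22,23,24,25,26,27,28,29,30,31): 0⊕1⊕1⊕1⊕1⊕1⊕1⊕0⊕1⊕1⊕1⊕1⊕1⊕1⊕0⊕0 = 0
Syndrome s16…s1 = 01100 → error at position 12.
Flip position 12: 0111100100010100111111011111100 → 0111100100000100111111011111100
Read data bits from positions 3,5,6,7,9,10,11,12,13,14,15,17,18,19,20,21,22,23,24,25,26,27,28,29,30,31: 11000000010111111011111100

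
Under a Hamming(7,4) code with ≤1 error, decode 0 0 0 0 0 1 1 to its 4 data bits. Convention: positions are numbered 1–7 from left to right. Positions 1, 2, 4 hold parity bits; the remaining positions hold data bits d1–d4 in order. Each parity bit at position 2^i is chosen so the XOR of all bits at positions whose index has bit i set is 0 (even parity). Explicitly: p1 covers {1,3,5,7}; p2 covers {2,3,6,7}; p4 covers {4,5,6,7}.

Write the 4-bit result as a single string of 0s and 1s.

0011

s1 (pos 1,3,5,7): 0⊕0⊕0⊕1 = 1
s2 (pos 2,3,6,7): 0⊕0⊕1⊕1 = 0
s4 (pos 4,5,6,7): 0⊕0⊕1⊕1 = 0
Syndrome s4…s1 = 001 → error at position 1.
Flip position 1: 0000011 → 1000011
Read data bits from positions 3,5,6,7: 0011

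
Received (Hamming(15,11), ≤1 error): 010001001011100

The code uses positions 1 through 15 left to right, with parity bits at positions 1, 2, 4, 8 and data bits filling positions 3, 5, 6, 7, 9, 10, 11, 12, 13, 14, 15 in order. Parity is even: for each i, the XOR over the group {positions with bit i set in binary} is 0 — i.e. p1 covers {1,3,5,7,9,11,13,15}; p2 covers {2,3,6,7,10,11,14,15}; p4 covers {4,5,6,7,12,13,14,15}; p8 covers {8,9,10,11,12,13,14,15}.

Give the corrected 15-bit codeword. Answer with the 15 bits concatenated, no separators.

010001101011100

s1 (pos 1,3,5,7,9,11,13,15): 0⊕0⊕0⊕0⊕1⊕1⊕1⊕0 = 1
s2 (pos 2,3,6,7,10,11,14,15): 1⊕0⊕1⊕0⊕0⊕1⊕0⊕0 = 1
s4 (pos 4,5,6,7,12,13,14,15): 0⊕0⊕1⊕0⊕1⊕1⊕0⊕0 = 1
s8 (pos 8,9,10,11,12,13,14,15): 0⊕1⊕0⊕1⊕1⊕1⊕0⊕0 = 0
Syndrome s8…s1 = 0111 → error at position 7.
Flip position 7: 010001001011100 → 010001101011100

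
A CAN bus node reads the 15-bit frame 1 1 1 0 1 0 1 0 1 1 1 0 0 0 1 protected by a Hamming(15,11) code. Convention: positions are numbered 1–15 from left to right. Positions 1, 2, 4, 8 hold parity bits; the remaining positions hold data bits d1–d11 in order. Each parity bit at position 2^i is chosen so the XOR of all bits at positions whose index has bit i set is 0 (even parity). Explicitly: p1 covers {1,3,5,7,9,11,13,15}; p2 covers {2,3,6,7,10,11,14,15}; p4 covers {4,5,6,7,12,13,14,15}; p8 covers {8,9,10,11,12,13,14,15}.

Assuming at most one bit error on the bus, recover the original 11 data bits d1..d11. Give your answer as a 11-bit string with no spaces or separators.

10011110001

s1 (pos 1,3,5,7,9,11,13,15): 1⊕1⊕1⊕1⊕1⊕1⊕0⊕1 = 1
s2 (pos 2,3,6,7,10,11,14,15): 1⊕1⊕0⊕1⊕1⊕1⊕0⊕1 = 0
s4 (pos 4,5,6,7,12,13,14,15): 0⊕1⊕0⊕1⊕0⊕0⊕0⊕1 = 1
s8 (pos 8,9,10,11,12,13,14,15): 0⊕1⊕1⊕1⊕0⊕0⊕0⊕1 = 0
Syndrome s8…s1 = 0101 → error at position 5.
Flip position 5: 111010101110001 → 111000101110001
Read data bits from positions 3,5,6,7,9,10,11,12,13,14,15: 10011110001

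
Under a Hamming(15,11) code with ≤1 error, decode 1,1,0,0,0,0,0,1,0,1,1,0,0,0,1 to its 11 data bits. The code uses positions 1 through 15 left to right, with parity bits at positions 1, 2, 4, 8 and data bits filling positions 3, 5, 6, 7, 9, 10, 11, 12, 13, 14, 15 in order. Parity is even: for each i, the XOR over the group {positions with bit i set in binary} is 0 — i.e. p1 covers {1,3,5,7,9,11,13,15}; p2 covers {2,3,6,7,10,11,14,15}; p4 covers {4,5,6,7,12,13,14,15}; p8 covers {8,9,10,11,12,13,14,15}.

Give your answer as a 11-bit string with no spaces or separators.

01000110001

s1 (pos 1,3,5,7,9,11,13,15): 1⊕0⊕0⊕0⊕0⊕1⊕0⊕1 = 1
s2 (pos 2,3,6,7,10,11,14,15): 1⊕0⊕0⊕0⊕1⊕1⊕0⊕1 = 0
s4 (pos 4,5,6,7,12,13,14,15): 0⊕0⊕0⊕0⊕0⊕0⊕0⊕1 = 1
s8 (pos 8,9,10,11,12,13,14,15): 1⊕0⊕1⊕1⊕0⊕0⊕0⊕1 = 0
Syndrome s8…s1 = 0101 → error at position 5.
Flip position 5: 110000010110001 → 110010010110001
Read data bits from positions 3,5,6,7,9,10,11,12,13,14,15: 01000110001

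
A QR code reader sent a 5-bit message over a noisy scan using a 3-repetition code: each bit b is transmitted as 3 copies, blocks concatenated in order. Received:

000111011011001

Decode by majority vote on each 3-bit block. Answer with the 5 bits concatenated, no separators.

01110

Block 1 (000): 0 ones → 0
Block 2 (111): 3 ones → 1
Block 3 (011): 2 ones → 1
Block 4 (011): 2 ones → 1
Block 5 (001): 1 one → 0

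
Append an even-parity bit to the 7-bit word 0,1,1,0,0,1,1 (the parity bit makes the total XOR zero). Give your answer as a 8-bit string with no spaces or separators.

01100110

XOR of the 7 data bits: 0⊕1⊕1⊕0⊕0⊕1⊕1 = 0
Parity bit = 0 (so all 8 bits XOR to 0).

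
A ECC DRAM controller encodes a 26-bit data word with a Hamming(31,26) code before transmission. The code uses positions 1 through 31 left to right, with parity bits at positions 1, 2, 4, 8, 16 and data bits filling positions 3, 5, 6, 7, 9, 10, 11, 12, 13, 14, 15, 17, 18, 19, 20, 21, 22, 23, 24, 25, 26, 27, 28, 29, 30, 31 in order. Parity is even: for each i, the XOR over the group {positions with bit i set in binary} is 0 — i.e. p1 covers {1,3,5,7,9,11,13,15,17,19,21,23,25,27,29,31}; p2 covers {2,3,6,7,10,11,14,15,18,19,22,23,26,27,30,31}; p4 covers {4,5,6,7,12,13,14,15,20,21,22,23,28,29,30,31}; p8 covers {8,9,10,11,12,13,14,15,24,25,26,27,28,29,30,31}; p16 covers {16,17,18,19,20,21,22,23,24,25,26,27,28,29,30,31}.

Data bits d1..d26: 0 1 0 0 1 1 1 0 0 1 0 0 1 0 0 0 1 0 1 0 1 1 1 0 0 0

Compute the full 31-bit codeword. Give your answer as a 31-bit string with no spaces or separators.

0100100011100100010001010111000

Place data at non-parity positions: p1 p2 0 p4 1 0 0 p8 1 1 1 0 0 1 0 p16 0 1 0 0 0 1 0 1 0 1 1 1 0 0 0
p1 (pos 1,3,5,7,9,11,13,15,17,19,21,23,25,27,29,31): XOR of data positions = 0⊕1⊕0⊕1⊕1⊕0⊕0⊕0⊕0⊕0⊕0⊕0⊕1⊕0⊕0 = 0
p2 (pos 2,3,6,7,10,11,14,15,18,19,22,23,26,27,30,31): XOR of data positions = 0⊕0⊕0⊕1⊕1⊕1⊕0⊕1⊕0⊕1⊕0⊕1⊕1⊕0⊕0 = 1
p4 (pos 4,5,6,7,12,13,14,15,20,21,22,23,28,29,30,31): XOR of data positions = 1⊕0⊕0⊕0⊕0⊕1⊕0⊕0⊕0⊕1⊕0⊕1⊕0⊕0⊕0 = 0
p8 (pos 8,9,10,11,12,13,14,15,24,25,26,27,28,29,30,31): XOR of data positions = 1⊕1⊕1⊕0⊕0⊕1⊕0⊕1⊕0⊕1⊕1⊕1⊕0⊕0⊕0 = 0
p16 (pos 16,17,18,19,20,21,22,23,24,25,26,27,28,29,30,31): XOR of data positions = 0⊕1⊕0⊕0⊕0⊕1⊕0⊕1⊕0⊕1⊕1⊕1⊕0⊕0⊕0 = 0
Codeword: 0100100011100100010001010111000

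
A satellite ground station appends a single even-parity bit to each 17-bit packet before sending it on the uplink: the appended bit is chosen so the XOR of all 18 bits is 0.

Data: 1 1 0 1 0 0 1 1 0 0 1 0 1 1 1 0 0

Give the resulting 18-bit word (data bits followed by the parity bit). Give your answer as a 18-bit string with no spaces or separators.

XOR of the 17 data bits: 1⊕1⊕0⊕1⊕0⊕0⊕1⊕1⊕0⊕0⊕1⊕0⊕1⊕1⊕1⊕0⊕0 = 1
Parity bit = 1 (so all 18 bits XOR to 0).

110100110010111001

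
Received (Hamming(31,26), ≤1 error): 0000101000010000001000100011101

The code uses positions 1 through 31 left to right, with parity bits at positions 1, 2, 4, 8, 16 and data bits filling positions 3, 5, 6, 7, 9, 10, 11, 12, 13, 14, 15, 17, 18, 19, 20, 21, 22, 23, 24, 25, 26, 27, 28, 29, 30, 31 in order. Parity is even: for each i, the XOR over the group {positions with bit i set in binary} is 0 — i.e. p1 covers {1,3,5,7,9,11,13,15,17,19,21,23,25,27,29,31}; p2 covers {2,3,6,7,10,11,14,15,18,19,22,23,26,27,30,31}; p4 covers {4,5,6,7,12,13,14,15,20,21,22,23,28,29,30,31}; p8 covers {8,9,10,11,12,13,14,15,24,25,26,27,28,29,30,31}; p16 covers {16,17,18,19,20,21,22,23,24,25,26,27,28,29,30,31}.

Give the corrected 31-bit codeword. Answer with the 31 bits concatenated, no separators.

0000101000010010001000100011101

s1 (pos 1,3,5,7,9,11,13,15,17,19,21,23,25,27,29,31): 0⊕0⊕1⊕1⊕0⊕0⊕0⊕0⊕0⊕1⊕0⊕1⊕0⊕1⊕1⊕1 = 1
s2 (pos 2,3,6,7,10,11,14,15,18,19,22,23,26,27,30,31): 0⊕0⊕0⊕1⊕0⊕0⊕0⊕0⊕0⊕1⊕0⊕1⊕0⊕1⊕0⊕1 = 1
s4 (pos 4,5,6,7,12,13,14,15,20,21,22,23,28,29,30,31): 0⊕1⊕0⊕1⊕1⊕0⊕0⊕0⊕0⊕0⊕0⊕1⊕1⊕1⊕0⊕1 = 1
s8 (pos 8,9,10,11,12,13,14,15,24,25,26,27,28,29,30,31): 0⊕0⊕0⊕0⊕1⊕0⊕0⊕0⊕0⊕0⊕0⊕1⊕1⊕1⊕0⊕1 = 1
s16 (pos 16,17,18,19,20,21,22,23,24,25,26,27,28,29,30,31): 0⊕0⊕0⊕1⊕0⊕0⊕0⊕1⊕0⊕0⊕0⊕1⊕1⊕1⊕0⊕1 = 0
Syndrome s16…s1 = 01111 → error at position 15.
Flip position 15: 0000101000010000001000100011101 → 0000101000010010001000100011101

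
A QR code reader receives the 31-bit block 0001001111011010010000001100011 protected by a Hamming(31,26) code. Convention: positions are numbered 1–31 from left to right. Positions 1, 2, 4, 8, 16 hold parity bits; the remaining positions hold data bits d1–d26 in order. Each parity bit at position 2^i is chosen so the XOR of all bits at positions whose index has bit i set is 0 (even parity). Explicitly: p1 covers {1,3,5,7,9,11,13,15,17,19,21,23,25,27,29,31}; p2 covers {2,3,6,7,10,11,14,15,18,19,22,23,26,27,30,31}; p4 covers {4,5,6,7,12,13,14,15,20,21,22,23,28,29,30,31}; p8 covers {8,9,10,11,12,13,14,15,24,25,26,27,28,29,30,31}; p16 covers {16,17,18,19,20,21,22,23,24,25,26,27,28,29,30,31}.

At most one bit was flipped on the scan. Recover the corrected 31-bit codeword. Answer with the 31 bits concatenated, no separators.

0001001111011010010001001100011

s1 (pos 1,3,5,7,9,11,13,15,17,19,21,23,25,27,29,31): 0⊕0⊕0⊕1⊕1⊕0⊕1⊕1⊕0⊕0⊕0⊕0⊕1⊕0⊕0⊕1 = 0
s2 (pos 2,3,6,7,10,11,14,15,18,19,22,23,26,27,30,31): 0⊕0⊕0⊕1⊕1⊕0⊕0⊕1⊕1⊕0⊕0⊕0⊕1⊕0⊕1⊕1 = 1
s4 (pos 4,5,6,7,12,13,14,15,20,21,22,23,28,29,30,31): 1⊕0⊕0⊕1⊕1⊕1⊕0⊕1⊕0⊕0⊕0⊕0⊕0⊕0⊕1⊕1 = 1
s8 (pos 8,9,10,11,12,13,14,15,24,25,26,27,28,29,30,31): 1⊕1⊕1⊕0⊕1⊕1⊕0⊕1⊕0⊕1⊕1⊕0⊕0⊕0⊕1⊕1 = 0
s16 (pos 16,17,18,19,20,21,22,23,24,25,26,27,28,29,30,31): 0⊕0⊕1⊕0⊕0⊕0⊕0⊕0⊕0⊕1⊕1⊕0⊕0⊕0⊕1⊕1 = 1
Syndrome s16…s1 = 10110 → error at position 22.
Flip position 22: 0001001111011010010000001100011 → 0001001111011010010001001100011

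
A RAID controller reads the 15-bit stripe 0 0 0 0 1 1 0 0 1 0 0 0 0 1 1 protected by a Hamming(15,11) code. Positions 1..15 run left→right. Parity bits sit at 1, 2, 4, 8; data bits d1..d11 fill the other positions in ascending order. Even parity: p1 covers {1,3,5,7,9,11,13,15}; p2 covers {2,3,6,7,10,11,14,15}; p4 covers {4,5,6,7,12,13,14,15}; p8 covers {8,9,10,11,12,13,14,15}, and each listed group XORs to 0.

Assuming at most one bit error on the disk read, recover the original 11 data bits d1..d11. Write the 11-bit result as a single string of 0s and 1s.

01101010011

s1 (pos 1,3,5,7,9,11,13,15): 0⊕0⊕1⊕0⊕1⊕0⊕0⊕1 = 1
s2 (pos 2,3,6,7,10,11,14,15): 0⊕0⊕1⊕0⊕0⊕0⊕1⊕1 = 1
s4 (pos 4,5,6,7,12,13,14,15): 0⊕1⊕1⊕0⊕0⊕0⊕1⊕1 = 0
s8 (pos 8,9,10,11,12,13,14,15): 0⊕1⊕0⊕0⊕0⊕0⊕1⊕1 = 1
Syndrome s8…s1 = 1011 → error at position 11.
Flip position 11: 000011001000011 → 000011001010011
Read data bits from positions 3,5,6,7,9,10,11,12,13,14,15: 01101010011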